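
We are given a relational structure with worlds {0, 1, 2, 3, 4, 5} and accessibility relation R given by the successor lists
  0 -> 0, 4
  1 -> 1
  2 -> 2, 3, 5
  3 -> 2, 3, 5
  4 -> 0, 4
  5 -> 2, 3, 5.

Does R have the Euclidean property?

Euclidean: yes — any two successors of a common world are R-related.

Yes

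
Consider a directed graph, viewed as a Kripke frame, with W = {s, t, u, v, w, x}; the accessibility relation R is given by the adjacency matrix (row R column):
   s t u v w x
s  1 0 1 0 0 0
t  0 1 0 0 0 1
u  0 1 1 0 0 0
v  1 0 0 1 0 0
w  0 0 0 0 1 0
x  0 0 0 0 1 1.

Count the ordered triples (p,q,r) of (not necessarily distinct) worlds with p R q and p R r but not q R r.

5

Enumerating: (s,u,s), (t,x,t), (u,t,u), (v,s,v), (x,w,x).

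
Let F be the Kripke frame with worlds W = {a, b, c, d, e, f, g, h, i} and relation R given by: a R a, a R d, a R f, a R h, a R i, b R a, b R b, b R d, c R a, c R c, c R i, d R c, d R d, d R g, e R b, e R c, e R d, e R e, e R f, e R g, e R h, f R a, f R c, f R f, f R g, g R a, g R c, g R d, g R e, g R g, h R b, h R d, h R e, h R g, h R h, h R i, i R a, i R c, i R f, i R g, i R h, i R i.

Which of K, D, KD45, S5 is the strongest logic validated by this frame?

Serial (axiom D): yes — every world has a successor (e.g. a R a).
Euclidean (axiom 5): no — a R d and a R f, but not d R f.
Transitive (axiom 4): no — a R d and d R c, but not a R c.
Reflexive (axiom T): yes — every world is R-related to itself.
So F validates K, D; KD45 would additionally require R to be Euclidean and transitive. The strongest is D.

D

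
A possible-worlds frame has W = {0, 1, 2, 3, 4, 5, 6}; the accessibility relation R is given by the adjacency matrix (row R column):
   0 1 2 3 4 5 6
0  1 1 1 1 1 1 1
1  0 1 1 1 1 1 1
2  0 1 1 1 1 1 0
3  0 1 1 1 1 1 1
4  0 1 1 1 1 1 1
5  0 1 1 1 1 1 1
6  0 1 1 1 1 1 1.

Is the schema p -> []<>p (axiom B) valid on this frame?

No

By correspondence theory, B is valid on a frame iff R is symmetric.
Symmetric: no — 0 R 1 but not 1 R 0.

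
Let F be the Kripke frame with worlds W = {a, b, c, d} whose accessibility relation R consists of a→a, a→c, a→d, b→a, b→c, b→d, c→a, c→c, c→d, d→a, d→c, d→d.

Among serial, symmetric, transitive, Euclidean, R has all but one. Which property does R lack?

Serial: yes — every world has a successor (e.g. a R a).
Symmetric: no — b R a but not a R b.
Transitive: yes — every two-step R-path is closed by a direct edge.
Euclidean: yes — any two successors of a common world are R-related.
Only symmetric fails.

symmetric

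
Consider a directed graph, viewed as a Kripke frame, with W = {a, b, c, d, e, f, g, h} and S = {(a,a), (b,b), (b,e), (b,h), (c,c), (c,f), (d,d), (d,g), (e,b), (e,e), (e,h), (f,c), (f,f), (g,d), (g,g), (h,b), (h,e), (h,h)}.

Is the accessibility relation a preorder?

Yes

Reflexive: yes — every world is S-related to itself.
Transitive: yes — every two-step S-path is closed by a direct edge.
So S is a preorder.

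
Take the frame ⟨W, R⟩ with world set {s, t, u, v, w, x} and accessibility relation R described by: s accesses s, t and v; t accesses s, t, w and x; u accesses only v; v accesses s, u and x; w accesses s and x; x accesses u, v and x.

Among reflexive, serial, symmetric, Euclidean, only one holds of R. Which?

Reflexive: no — u is not related to itself.
Serial: yes — every world has a successor (e.g. s R s).
Symmetric: no — t R w but not w R t.
Euclidean: no — s R t and s R v, but not t R v.
Only serial holds.

serial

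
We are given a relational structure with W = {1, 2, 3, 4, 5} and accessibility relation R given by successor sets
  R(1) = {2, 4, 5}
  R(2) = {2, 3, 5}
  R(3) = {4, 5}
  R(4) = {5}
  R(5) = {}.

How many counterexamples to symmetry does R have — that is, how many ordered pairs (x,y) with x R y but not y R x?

8

Enumerating: (1,2), (1,4), (1,5), (2,3), (2,5), (3,4), (3,5), (4,5).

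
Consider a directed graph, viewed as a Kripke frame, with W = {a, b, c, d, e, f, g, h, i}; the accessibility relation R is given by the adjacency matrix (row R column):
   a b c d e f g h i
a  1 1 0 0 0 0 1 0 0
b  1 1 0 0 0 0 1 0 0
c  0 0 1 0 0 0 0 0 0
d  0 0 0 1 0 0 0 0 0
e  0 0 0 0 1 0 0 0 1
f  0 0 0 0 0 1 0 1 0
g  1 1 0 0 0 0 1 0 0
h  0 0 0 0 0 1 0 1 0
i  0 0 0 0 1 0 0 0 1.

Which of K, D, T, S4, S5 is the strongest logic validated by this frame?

Serial (axiom D): yes — every world has a successor (e.g. a R a).
Reflexive (axiom T): yes — every world is R-related to itself.
Transitive (axiom 4): yes — every two-step R-path is closed by a direct edge.
Euclidean (axiom 5): yes — any two successors of a common world are R-related.
So F validates K, D, T, S4, S5. The strongest is S5.

S5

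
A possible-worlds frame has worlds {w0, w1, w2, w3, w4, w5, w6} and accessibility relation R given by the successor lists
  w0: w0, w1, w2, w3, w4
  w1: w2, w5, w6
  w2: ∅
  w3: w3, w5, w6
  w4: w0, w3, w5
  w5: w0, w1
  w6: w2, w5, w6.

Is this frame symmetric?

Symmetric: no — w0 R w1 but not w1 R w0.

No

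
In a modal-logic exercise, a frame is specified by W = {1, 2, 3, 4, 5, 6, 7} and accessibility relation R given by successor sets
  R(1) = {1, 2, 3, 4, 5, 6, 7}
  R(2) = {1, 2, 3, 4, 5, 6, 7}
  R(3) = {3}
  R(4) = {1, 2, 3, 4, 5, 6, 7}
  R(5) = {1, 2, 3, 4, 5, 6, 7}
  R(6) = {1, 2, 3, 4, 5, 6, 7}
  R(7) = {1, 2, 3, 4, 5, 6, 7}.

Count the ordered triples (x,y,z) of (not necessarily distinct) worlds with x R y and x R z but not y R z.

36

Enumerating: (1,3,1), (1,3,2), (1,3,4), (1,3,5), (1,3,6), (1,3,7), (2,3,1), (2,3,2), (2,3,4), (2,3,5), (2,3,6), (2,3,7), … and 24 more.
Total: 36.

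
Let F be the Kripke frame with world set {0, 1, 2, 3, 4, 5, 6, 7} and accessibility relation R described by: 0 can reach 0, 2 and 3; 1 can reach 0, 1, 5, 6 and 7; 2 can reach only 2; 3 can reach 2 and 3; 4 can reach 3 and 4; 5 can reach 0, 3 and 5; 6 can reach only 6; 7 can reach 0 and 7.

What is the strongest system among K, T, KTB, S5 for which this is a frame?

T

Reflexive (axiom T): yes — every world is R-related to itself.
Symmetric (axiom B): no — 0 R 2 but not 2 R 0.
Euclidean (axiom 5): no — 0 R 2 and 0 R 3, but not 2 R 3.
So F validates K, T; KTB would additionally require R to be symmetric. The strongest is T.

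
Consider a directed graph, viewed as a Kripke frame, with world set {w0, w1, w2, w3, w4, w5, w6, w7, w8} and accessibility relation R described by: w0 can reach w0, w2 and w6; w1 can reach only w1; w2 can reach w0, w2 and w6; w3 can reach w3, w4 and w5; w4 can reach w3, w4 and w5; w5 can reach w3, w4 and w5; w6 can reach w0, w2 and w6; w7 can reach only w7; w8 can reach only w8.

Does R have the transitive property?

Transitive: yes — every two-step R-path is closed by a direct edge.

Yes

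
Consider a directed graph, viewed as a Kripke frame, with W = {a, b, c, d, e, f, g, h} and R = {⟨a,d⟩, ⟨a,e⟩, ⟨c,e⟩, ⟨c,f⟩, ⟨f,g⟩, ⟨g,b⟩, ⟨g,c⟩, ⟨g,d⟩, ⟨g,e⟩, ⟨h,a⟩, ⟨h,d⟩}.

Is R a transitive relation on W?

Transitive: no — c R f and f R g, but not c R g.

No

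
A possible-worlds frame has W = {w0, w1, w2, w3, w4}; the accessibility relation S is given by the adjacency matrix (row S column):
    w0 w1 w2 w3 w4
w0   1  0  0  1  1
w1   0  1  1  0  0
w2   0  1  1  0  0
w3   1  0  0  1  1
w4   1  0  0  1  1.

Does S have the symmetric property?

Symmetric: yes — every pair in S has its reverse in S.

Yes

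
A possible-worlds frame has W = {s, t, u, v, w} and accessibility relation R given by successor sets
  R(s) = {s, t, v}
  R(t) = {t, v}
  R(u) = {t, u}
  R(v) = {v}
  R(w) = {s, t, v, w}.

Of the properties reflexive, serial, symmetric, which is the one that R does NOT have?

Reflexive: yes — every world is R-related to itself.
Serial: yes — every world has a successor (e.g. s R s).
Symmetric: no — s R t but not t R s.
Only symmetric fails.

symmetric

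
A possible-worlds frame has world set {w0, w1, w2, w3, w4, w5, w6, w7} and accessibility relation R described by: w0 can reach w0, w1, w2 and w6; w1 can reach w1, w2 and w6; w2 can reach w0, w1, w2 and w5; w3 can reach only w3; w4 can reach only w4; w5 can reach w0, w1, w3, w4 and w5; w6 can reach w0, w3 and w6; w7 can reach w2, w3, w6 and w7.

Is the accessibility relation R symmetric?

Symmetric: no — w0 R w1 but not w1 R w0.

No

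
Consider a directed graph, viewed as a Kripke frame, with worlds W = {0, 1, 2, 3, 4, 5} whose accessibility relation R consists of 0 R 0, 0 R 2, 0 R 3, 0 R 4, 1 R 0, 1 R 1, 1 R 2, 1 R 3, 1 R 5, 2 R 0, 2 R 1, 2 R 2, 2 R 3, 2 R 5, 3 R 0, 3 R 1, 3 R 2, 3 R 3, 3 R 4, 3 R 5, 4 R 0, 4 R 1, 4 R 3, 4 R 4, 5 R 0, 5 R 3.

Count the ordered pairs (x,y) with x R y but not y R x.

Enumerating: (1,0), (1,5), (2,5), (4,1), (5,0).

5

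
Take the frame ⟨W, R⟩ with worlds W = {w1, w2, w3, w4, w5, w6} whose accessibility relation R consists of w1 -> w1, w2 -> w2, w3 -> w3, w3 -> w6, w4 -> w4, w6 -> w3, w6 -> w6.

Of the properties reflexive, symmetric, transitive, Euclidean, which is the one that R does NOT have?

reflexive

Reflexive: no — w5 is not related to itself.
Symmetric: yes — every pair in R has its reverse in R.
Transitive: yes — every two-step R-path is closed by a direct edge.
Euclidean: yes — any two successors of a common world are R-related.
Only reflexive fails.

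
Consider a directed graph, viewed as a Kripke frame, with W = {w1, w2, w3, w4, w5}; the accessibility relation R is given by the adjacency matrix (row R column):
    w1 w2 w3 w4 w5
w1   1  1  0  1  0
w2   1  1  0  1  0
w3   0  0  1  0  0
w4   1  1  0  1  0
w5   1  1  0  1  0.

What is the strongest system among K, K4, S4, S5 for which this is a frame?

Transitive (axiom 4): yes — every two-step R-path is closed by a direct edge.
Reflexive (axiom T): no — w5 is not related to itself.
Euclidean (axiom 5): yes — any two successors of a common world are R-related.
So F validates K, K4; S4 would additionally require R to be reflexive. The strongest is K4.

K4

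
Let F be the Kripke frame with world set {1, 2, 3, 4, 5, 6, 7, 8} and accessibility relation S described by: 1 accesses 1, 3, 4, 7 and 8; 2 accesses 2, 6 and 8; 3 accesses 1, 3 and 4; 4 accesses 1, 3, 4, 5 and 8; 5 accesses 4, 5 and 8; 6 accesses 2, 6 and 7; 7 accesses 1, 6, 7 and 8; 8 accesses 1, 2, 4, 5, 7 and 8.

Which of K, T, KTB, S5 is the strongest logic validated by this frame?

Reflexive (axiom T): yes — every world is S-related to itself.
Symmetric (axiom B): yes — every pair in S has its reverse in S.
Euclidean (axiom 5): no — 1 S 3 and 1 S 7, but not 3 S 7.
So F validates K, T, KTB; S5 would additionally require S to be Euclidean. The strongest is KTB.

KTB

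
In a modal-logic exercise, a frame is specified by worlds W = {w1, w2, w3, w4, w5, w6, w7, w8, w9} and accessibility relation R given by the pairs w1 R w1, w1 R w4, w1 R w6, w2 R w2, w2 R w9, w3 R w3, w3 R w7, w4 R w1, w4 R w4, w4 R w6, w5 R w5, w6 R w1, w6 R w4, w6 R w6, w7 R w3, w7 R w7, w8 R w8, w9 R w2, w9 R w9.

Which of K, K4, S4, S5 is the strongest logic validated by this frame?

S5

Transitive (axiom 4): yes — every two-step R-path is closed by a direct edge.
Reflexive (axiom T): yes — every world is R-related to itself.
Euclidean (axiom 5): yes — any two successors of a common world are R-related.
So F validates K, K4, S4, S5. The strongest is S5.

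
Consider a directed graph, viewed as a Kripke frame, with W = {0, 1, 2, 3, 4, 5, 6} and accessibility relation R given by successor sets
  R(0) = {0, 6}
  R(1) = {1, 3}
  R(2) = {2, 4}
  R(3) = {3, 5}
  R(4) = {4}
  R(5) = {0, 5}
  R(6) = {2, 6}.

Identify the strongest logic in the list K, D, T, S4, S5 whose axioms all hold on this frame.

T

Serial (axiom D): yes — every world has a successor (e.g. 0 R 0).
Reflexive (axiom T): yes — every world is R-related to itself.
Transitive (axiom 4): no — 0 R 6 and 6 R 2, but not 0 R 2.
Euclidean (axiom 5): no — 0 R 6 and 0 R 0, but not 6 R 0.
So F validates K, D, T; S4 would additionally require R to be transitive. The strongest is T.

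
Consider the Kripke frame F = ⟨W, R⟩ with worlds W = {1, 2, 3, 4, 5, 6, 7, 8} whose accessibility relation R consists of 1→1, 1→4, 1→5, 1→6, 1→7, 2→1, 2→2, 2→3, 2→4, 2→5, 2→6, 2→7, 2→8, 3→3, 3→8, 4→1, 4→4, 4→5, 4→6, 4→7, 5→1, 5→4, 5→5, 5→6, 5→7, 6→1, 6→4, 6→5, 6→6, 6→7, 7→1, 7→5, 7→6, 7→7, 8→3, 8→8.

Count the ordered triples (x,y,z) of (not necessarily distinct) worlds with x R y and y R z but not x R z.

3

Enumerating: (7,1,4), (7,5,4), (7,6,4).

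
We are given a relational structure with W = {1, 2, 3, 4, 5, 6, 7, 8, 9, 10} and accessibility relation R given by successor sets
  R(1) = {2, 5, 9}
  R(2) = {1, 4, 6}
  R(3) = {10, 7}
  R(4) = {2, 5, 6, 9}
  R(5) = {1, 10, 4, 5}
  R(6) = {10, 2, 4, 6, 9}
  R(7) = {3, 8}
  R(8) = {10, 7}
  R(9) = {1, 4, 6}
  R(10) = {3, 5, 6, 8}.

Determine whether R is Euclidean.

Euclidean: no — 1 R 2 and 1 R 5, but not 2 R 5.

No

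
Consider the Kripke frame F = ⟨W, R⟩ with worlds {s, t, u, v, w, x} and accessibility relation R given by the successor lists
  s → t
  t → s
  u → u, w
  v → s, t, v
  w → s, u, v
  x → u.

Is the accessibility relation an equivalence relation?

Reflexive: no — s is not related to itself.
Symmetric: no — v R s but not s R v.
Transitive: no — u R w and w R s, but not u R s.
So R is not an equivalence relation.

No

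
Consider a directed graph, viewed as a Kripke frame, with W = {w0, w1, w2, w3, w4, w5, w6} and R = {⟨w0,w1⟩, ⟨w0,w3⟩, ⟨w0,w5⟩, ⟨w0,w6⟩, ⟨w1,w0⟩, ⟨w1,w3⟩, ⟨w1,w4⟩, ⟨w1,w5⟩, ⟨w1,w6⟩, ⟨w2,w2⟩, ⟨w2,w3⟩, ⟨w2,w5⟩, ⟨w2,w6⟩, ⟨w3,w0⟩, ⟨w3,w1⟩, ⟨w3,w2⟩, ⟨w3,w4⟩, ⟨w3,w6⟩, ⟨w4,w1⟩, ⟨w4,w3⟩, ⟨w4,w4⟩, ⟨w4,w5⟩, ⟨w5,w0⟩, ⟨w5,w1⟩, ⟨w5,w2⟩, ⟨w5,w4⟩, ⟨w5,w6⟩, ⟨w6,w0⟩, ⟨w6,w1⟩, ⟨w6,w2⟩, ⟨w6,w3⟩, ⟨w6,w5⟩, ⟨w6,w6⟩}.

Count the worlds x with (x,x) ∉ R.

Enumerating: w0, w1, w3, w5.

4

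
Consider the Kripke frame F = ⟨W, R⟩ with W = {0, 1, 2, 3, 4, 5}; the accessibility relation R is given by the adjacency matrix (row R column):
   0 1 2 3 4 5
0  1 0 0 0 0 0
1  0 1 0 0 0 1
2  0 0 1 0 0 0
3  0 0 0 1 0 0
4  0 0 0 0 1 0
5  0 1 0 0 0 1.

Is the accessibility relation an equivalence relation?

Reflexive: yes — every world is R-related to itself.
Symmetric: yes — every pair in R has its reverse in R.
Transitive: yes — every two-step R-path is closed by a direct edge.
So R is an equivalence relation.

Yes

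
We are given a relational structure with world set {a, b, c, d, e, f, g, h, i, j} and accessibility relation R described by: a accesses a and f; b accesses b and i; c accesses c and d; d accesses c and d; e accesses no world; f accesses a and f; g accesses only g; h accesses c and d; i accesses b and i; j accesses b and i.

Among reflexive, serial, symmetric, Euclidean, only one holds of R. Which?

Euclidean

Reflexive: no — e is not related to itself.
Serial: no — e has no R-successor.
Symmetric: no — h R c but not c R h.
Euclidean: yes — any two successors of a common world are R-related.
Only Euclidean holds.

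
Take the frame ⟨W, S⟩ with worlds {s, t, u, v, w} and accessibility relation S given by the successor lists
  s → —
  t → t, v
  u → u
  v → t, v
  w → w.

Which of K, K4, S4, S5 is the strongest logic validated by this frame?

Transitive (axiom 4): yes — every two-step S-path is closed by a direct edge.
Reflexive (axiom T): no — s is not related to itself.
Euclidean (axiom 5): yes — any two successors of a common world are S-related.
So F validates K, K4; S4 would additionally require S to be reflexive. The strongest is K4.

K4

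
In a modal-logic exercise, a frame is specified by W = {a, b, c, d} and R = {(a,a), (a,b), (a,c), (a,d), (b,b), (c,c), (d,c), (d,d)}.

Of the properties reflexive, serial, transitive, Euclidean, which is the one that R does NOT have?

Euclidean

Reflexive: yes — every world is R-related to itself.
Serial: yes — every world has a successor (e.g. a R a).
Transitive: yes — every two-step R-path is closed by a direct edge.
Euclidean: no — a R b and a R c, but not b R c.
Only Euclidean fails.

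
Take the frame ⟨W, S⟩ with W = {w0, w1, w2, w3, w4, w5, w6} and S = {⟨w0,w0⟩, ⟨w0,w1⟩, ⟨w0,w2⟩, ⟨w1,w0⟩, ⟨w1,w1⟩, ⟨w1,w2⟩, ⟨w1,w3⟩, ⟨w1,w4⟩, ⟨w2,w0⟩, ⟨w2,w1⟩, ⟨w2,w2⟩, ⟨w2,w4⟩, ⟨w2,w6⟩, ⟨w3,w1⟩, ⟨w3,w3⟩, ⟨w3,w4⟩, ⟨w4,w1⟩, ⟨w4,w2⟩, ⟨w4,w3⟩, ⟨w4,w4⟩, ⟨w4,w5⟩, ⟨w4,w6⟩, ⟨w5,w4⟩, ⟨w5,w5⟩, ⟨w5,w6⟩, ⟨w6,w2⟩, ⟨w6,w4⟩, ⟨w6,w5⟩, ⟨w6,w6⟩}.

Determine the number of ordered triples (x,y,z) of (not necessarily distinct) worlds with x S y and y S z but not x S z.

26

Enumerating: (w0,w1,w3), (w0,w1,w4), (w0,w2,w4), (w0,w2,w6), (w1,w2,w6), (w1,w4,w5), (w1,w4,w6), (w2,w1,w3), (w2,w4,w3), (w2,w4,w5), (w2,w6,w5), (w3,w1,w0), … and 14 more.
Total: 26.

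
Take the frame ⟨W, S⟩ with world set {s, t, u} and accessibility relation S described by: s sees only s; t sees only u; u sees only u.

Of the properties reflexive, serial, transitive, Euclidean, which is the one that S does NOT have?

Reflexive: no — t is not related to itself.
Serial: yes — every world has a successor (e.g. s S s).
Transitive: yes — every two-step S-path is closed by a direct edge.
Euclidean: yes — any two successors of a common world are S-related.
Only reflexive fails.

reflexive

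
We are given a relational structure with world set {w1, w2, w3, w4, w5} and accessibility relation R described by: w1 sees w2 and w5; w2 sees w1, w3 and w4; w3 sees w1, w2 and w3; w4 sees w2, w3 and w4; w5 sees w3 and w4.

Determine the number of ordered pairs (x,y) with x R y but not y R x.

Enumerating: (w1,w5), (w3,w1), (w4,w3), (w5,w3), (w5,w4).

5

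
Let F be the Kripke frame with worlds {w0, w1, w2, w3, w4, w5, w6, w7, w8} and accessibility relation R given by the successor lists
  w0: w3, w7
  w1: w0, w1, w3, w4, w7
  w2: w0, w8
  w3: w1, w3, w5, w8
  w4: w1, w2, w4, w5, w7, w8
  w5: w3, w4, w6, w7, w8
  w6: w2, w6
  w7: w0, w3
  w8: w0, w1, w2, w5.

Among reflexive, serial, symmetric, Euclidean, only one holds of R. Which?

serial

Reflexive: no — w0 is not related to itself.
Serial: yes — every world has a successor (e.g. w0 R w3).
Symmetric: no — w0 R w3 but not w3 R w0.
Euclidean: no — w0 R w3 and w0 R w7, but not w3 R w7.
Only serial holds.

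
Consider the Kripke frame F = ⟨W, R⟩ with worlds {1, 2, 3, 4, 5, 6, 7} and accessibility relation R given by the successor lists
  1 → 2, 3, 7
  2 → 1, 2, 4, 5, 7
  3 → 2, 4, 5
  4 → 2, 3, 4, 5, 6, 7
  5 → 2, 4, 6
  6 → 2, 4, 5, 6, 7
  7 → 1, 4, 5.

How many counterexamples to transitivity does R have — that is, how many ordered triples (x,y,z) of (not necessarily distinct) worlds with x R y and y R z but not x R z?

40

Enumerating: (1,2,1), (1,2,4), (1,2,5), (1,3,4), (1,3,5), (1,7,1), (1,7,4), (1,7,5), (2,1,3), (2,4,3), (2,4,6), (2,5,6), … and 28 more.
Total: 40.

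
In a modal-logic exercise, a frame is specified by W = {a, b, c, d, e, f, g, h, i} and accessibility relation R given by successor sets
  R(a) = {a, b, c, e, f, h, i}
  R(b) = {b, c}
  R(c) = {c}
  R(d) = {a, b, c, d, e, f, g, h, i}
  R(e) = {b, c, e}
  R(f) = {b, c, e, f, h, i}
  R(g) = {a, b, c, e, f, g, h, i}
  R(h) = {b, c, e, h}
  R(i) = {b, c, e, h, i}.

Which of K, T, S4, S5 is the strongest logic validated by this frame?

S4

Reflexive (axiom T): yes — every world is R-related to itself.
Transitive (axiom 4): yes — every two-step R-path is closed by a direct edge.
Euclidean (axiom 5): no — a R b and a R e, but not b R e.
So F validates K, T, S4; S5 would additionally require R to be Euclidean. The strongest is S4.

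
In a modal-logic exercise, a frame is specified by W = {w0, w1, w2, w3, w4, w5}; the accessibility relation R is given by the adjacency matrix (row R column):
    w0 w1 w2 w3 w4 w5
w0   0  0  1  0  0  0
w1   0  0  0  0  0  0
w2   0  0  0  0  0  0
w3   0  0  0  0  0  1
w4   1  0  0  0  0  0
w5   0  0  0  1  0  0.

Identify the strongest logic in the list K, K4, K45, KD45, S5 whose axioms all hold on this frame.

Transitive (axiom 4): no — w4 R w0 and w0 R w2, but not w4 R w2.
Euclidean (axiom 5): no — w0 R w2 and w0 R w2, but not w2 R w2.
Serial (axiom D): no — w1 has no R-successor.
Reflexive (axiom T): no — w0 is not related to itself.
So F validates K; K4 would additionally require R to be transitive. The strongest is K.

K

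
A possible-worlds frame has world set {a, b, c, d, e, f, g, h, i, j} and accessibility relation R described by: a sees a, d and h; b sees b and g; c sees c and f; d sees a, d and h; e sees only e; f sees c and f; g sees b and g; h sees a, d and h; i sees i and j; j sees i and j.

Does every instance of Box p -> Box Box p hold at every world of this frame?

By correspondence theory, 4 is valid on a frame iff R is transitive.
Transitive: yes — every two-step R-path is closed by a direct edge.

Yes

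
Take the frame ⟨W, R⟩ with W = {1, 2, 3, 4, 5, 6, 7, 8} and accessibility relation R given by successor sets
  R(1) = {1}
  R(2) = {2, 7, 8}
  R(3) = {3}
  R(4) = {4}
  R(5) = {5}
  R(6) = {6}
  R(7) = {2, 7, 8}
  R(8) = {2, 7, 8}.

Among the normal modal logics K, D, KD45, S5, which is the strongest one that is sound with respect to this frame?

Serial (axiom D): yes — every world has a successor (e.g. 1 R 1).
Euclidean (axiom 5): yes — any two successors of a common world are R-related.
Transitive (axiom 4): yes — every two-step R-path is closed by a direct edge.
Reflexive (axiom T): yes — every world is R-related to itself.
So F validates K, D, KD45, S5. The strongest is S5.

S5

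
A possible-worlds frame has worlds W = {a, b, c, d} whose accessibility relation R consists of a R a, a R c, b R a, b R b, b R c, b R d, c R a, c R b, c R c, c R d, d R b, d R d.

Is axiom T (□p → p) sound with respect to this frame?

By correspondence theory, T is valid on a frame iff R is reflexive.
Reflexive: yes — every world is R-related to itself.

Yes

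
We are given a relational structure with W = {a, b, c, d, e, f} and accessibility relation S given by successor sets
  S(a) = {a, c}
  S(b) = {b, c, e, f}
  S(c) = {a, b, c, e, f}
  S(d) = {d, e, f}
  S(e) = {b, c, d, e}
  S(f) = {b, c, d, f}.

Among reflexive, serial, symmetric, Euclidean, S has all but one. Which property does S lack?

Euclidean

Reflexive: yes — every world is S-related to itself.
Serial: yes — every world has a successor (e.g. a S a).
Symmetric: yes — every pair in S has its reverse in S.
Euclidean: no — b S e and b S f, but not e S f.
Only Euclidean fails.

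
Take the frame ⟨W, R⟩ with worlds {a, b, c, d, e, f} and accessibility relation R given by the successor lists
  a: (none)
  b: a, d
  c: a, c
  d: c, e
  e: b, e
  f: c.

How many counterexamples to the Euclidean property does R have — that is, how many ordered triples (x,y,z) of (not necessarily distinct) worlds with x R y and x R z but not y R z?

10

Enumerating: (b,a,a), (b,a,d), (b,d,a), (b,d,d), (c,a,a), (c,a,c), (d,c,e), (d,e,c), (e,b,b), (e,b,e).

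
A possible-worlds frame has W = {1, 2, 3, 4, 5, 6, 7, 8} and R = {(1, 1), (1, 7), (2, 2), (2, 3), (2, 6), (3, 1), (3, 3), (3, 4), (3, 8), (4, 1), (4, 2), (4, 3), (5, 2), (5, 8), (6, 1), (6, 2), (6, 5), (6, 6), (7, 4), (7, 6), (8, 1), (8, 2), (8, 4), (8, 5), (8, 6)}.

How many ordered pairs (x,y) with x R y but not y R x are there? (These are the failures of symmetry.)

Enumerating: (1,7), (2,3), (3,1), (3,8), (4,1), (4,2), (5,2), (6,1), (6,5), (7,4), (7,6), (8,1), (8,2), (8,4), (8,6).

15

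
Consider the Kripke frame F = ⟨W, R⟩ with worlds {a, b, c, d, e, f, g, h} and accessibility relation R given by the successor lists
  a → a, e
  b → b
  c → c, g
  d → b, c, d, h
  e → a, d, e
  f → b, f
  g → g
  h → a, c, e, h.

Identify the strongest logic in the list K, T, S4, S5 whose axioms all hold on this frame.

T

Reflexive (axiom T): yes — every world is R-related to itself.
Transitive (axiom 4): no — a R e and e R d, but not a R d.
Euclidean (axiom 5): no — d R b and d R c, but not b R c.
So F validates K, T; S4 would additionally require R to be transitive. The strongest is T.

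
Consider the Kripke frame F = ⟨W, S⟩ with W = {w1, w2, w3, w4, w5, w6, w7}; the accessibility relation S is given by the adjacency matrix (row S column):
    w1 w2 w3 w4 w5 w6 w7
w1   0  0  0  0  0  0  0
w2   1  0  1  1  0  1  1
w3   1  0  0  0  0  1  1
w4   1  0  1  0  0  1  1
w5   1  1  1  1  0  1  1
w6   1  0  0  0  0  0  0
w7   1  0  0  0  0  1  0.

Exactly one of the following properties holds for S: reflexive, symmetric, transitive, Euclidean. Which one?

Reflexive: no — w1 is not related to itself.
Symmetric: no — w2 S w1 but not w1 S w2.
Transitive: yes — every two-step S-path is closed by a direct edge.
Euclidean: no — w2 S w1 and w2 S w3, but not w1 S w3.
Only transitive holds.

transitive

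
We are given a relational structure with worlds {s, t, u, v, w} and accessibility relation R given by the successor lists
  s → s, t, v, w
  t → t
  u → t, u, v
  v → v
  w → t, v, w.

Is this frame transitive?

Transitive: yes — every two-step R-path is closed by a direct edge.

Yes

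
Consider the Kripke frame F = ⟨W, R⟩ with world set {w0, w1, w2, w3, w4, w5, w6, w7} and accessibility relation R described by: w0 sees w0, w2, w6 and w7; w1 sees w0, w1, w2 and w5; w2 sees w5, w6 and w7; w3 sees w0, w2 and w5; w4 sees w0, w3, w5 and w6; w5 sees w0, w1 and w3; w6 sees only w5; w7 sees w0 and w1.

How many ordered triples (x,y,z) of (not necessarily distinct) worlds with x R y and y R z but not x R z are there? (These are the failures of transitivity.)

38

Enumerating: (w0,w2,w5), (w0,w6,w5), (w0,w7,w1), (w1,w0,w6), (w1,w0,w7), (w1,w2,w6), (w1,w2,w7), (w1,w5,w3), (w2,w5,w0), (w2,w5,w1), (w2,w5,w3), (w2,w7,w0), … and 26 more.
Total: 38.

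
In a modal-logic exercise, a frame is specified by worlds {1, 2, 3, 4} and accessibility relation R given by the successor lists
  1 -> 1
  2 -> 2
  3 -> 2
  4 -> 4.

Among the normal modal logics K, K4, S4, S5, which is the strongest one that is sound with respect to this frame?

Transitive (axiom 4): yes — every two-step R-path is closed by a direct edge.
Reflexive (axiom T): no — 3 is not related to itself.
Euclidean (axiom 5): yes — any two successors of a common world are R-related.
So F validates K, K4; S4 would additionally require R to be reflexive. The strongest is K4.

K4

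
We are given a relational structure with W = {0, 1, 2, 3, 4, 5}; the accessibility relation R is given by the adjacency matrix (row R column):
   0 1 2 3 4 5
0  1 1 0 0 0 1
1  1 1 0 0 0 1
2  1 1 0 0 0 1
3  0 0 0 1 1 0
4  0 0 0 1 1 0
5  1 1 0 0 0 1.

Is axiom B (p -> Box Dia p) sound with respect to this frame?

No

The schema B characterises exactly the symmetric frames.
Symmetric: no — 2 R 0 but not 0 R 2.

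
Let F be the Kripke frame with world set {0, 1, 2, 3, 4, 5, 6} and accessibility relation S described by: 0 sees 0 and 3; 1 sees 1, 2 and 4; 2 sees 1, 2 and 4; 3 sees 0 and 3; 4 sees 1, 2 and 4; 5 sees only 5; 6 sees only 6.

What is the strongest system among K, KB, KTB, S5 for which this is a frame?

S5

Symmetric (axiom B): yes — every pair in S has its reverse in S.
Reflexive (axiom T): yes — every world is S-related to itself.
Euclidean (axiom 5): yes — any two successors of a common world are S-related.
So F validates K, KB, KTB, S5. The strongest is S5.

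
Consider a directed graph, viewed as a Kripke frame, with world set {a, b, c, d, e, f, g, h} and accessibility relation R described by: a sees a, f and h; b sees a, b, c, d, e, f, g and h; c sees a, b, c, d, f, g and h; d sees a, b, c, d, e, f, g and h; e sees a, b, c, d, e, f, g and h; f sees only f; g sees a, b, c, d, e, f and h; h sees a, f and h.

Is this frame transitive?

No

Transitive: no — c R b and b R e, but not c R e.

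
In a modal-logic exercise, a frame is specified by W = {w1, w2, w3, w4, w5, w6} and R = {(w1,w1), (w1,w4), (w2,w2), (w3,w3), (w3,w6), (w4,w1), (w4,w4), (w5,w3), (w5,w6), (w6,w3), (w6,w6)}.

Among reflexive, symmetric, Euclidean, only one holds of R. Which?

Euclidean

Reflexive: no — w5 is not related to itself.
Symmetric: no — w5 R w3 but not w3 R w5.
Euclidean: yes — any two successors of a common world are R-related.
Only Euclidean holds.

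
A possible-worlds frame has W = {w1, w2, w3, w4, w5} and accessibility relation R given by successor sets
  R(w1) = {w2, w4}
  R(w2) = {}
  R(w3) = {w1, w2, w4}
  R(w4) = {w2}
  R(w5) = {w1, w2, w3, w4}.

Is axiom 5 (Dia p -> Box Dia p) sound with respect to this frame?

No

The schema 5 characterises exactly the Euclidean frames.
Euclidean: no — w1 R w2 and w1 R w4, but not w2 R w4.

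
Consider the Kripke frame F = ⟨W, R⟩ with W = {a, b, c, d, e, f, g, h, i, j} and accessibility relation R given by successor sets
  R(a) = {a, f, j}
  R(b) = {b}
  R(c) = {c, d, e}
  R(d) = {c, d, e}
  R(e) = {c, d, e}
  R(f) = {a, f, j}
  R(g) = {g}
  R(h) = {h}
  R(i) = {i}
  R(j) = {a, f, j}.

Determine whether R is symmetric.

Yes

Symmetric: yes — every pair in R has its reverse in R.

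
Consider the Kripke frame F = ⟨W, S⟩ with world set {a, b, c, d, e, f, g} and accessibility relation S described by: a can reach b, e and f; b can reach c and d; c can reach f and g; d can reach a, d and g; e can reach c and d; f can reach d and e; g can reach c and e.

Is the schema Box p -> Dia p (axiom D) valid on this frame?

The schema D characterises exactly the serial frames.
Serial: yes — every world has a successor (e.g. a S b).

Yes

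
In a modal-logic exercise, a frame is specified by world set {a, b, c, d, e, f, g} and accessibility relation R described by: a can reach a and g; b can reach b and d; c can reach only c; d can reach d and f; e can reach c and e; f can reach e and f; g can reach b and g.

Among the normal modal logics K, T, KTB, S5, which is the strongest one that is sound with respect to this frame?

Reflexive (axiom T): yes — every world is R-related to itself.
Symmetric (axiom B): no — a R g but not g R a.
Euclidean (axiom 5): no — a R g and a R a, but not g R a.
So F validates K, T; KTB would additionally require R to be symmetric. The strongest is T.

T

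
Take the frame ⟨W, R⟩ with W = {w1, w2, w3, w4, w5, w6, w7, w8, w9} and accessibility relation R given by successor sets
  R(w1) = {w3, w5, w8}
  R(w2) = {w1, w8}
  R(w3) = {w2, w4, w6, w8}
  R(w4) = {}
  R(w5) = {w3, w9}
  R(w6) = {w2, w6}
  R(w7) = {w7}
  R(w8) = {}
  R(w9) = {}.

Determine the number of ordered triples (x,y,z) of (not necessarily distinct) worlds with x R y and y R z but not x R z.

13

Enumerating: (w1,w3,w2), (w1,w3,w4), (w1,w3,w6), (w1,w5,w9), (w2,w1,w3), (w2,w1,w5), (w3,w2,w1), (w5,w3,w2), (w5,w3,w4), (w5,w3,w6), (w5,w3,w8), (w6,w2,w1), (w6,w2,w8).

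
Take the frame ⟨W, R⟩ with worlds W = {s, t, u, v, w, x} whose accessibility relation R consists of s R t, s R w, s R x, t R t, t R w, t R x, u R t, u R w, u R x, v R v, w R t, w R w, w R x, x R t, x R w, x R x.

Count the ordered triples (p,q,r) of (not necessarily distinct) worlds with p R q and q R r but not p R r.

R is transitive; there are no such tuples.

0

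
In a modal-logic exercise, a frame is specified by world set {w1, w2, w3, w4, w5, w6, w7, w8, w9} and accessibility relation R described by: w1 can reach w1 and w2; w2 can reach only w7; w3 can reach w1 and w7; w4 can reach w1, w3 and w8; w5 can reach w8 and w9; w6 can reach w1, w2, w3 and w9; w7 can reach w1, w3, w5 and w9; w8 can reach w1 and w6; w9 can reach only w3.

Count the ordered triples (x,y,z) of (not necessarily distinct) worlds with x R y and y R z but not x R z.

26

Enumerating: (w1,w2,w7), (w2,w7,w1), (w2,w7,w3), (w2,w7,w5), (w2,w7,w9), (w3,w1,w2), (w3,w7,w3), (w3,w7,w5), (w3,w7,w9), (w4,w1,w2), (w4,w3,w7), (w4,w8,w6), … and 14 more.
Total: 26.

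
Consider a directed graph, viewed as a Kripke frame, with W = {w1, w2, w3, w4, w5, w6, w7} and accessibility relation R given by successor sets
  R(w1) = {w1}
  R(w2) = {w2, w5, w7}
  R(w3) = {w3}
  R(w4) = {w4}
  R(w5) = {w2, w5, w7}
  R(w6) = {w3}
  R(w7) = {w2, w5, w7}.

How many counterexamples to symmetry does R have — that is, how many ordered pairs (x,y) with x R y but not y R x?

Enumerating: (w6,w3).

1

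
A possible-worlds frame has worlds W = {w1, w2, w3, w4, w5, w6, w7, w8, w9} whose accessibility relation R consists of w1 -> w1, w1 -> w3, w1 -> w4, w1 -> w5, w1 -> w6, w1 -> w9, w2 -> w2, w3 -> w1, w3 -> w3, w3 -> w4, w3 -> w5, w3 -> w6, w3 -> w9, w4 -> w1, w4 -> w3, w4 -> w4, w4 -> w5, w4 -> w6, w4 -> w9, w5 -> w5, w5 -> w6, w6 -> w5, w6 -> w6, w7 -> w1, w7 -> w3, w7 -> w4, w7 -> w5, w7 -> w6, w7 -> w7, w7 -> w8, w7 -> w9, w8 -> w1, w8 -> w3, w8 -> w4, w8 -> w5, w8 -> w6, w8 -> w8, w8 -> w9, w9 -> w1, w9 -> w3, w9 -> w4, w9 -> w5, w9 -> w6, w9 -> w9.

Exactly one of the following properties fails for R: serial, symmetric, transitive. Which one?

symmetric

Serial: yes — every world has a successor (e.g. w1 R w1).
Symmetric: no — w1 R w5 but not w5 R w1.
Transitive: yes — every two-step R-path is closed by a direct edge.
Only symmetric fails.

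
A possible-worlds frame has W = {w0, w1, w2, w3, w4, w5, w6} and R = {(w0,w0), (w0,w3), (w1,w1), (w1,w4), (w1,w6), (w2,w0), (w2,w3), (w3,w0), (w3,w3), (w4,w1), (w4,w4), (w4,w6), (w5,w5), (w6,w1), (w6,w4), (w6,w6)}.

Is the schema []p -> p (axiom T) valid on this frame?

Axiom T corresponds to the accessibility relation being reflexive.
Reflexive: no — w2 is not related to itself.

No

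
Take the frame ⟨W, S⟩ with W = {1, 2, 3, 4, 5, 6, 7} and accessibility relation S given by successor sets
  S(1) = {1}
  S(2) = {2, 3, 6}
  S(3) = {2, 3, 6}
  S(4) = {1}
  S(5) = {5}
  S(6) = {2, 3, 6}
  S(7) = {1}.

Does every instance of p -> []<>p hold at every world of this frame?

No

Axiom B corresponds to the accessibility relation being symmetric.
Symmetric: no — 4 S 1 but not 1 S 4.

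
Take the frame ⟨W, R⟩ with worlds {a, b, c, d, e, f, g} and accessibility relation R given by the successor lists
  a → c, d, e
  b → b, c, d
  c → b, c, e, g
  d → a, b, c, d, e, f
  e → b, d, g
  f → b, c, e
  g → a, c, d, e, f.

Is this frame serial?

Serial: yes — every world has a successor (e.g. a R c).

Yes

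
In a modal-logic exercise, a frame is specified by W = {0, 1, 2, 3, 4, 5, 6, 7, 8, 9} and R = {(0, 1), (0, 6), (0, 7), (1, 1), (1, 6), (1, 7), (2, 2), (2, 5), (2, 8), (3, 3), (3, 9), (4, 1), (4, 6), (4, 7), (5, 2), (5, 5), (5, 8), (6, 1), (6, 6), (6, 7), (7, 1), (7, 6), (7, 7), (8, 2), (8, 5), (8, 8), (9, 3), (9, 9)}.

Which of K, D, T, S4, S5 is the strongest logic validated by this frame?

Serial (axiom D): yes — every world has a successor (e.g. 0 R 1).
Reflexive (axiom T): no — 0 is not related to itself.
Transitive (axiom 4): yes — every two-step R-path is closed by a direct edge.
Euclidean (axiom 5): yes — any two successors of a common world are R-related.
So F validates K, D; T would additionally require R to be reflexive. The strongest is D.

D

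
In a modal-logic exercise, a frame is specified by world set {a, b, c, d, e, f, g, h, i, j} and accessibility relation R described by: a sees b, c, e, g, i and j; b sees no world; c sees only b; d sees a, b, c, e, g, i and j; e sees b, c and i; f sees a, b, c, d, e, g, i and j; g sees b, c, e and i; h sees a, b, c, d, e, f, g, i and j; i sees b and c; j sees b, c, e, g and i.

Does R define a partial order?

Reflexive: no — a is not related to itself.
Transitive: yes — every two-step R-path is closed by a direct edge.
Antisymmetric: yes — no distinct pair is related both ways.
So R is not a partial order.

No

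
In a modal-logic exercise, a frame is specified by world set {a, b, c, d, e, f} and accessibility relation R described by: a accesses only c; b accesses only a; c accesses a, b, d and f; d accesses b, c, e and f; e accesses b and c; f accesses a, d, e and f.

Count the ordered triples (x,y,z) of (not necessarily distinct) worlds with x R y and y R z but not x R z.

23

Enumerating: (a,c,a), (a,c,b), (a,c,d), (a,c,f), (b,a,c), (c,a,c), (c,d,c), (c,d,e), (c,f,e), (d,b,a), (d,c,a), (d,c,d), … and 11 more.
Total: 23.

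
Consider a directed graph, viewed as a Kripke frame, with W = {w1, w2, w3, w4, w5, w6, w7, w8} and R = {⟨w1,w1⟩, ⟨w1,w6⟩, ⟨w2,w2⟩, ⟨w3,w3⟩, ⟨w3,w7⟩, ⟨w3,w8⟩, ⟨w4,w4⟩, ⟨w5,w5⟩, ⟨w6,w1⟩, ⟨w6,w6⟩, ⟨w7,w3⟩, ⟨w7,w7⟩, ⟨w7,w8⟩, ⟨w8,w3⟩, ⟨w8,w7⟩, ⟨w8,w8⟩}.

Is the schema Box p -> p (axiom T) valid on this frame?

Axiom T corresponds to the accessibility relation being reflexive.
Reflexive: yes — every world is R-related to itself.

Yes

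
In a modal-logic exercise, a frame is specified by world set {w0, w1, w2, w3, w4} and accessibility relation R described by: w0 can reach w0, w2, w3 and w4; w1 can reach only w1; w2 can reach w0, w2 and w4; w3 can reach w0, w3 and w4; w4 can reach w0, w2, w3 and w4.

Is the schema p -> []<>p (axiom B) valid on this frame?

Yes

By correspondence theory, B is valid on a frame iff R is symmetric.
Symmetric: yes — every pair in R has its reverse in R.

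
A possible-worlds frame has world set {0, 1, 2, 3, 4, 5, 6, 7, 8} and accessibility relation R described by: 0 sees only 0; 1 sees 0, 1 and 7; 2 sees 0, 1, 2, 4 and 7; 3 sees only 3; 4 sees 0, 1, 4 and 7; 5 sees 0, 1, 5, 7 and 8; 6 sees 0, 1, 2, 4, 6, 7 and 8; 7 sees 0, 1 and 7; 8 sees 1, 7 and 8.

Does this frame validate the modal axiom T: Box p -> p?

By correspondence theory, T is valid on a frame iff R is reflexive.
Reflexive: yes — every world is R-related to itself.

Yes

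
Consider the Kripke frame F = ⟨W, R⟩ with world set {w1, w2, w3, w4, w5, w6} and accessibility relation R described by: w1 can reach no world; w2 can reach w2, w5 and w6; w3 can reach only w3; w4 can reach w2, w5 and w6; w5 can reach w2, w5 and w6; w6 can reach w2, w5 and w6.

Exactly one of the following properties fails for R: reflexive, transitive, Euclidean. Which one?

Reflexive: no — w1 is not related to itself.
Transitive: yes — every two-step R-path is closed by a direct edge.
Euclidean: yes — any two successors of a common world are R-related.
Only reflexive fails.

reflexive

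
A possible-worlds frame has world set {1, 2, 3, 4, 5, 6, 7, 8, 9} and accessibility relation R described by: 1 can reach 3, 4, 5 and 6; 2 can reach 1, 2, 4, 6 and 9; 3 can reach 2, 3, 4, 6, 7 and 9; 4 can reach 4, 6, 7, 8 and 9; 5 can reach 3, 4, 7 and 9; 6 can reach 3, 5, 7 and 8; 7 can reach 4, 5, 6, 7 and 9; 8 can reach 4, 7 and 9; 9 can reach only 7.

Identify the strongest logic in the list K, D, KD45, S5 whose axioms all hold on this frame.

Serial (axiom D): yes — every world has a successor (e.g. 1 R 3).
Euclidean (axiom 5): no — 1 R 3 and 1 R 5, but not 3 R 5.
Transitive (axiom 4): no — 1 R 3 and 3 R 2, but not 1 R 2.
Reflexive (axiom T): no — 1 is not related to itself.
So F validates K, D; KD45 would additionally require R to be Euclidean and transitive. The strongest is D.

D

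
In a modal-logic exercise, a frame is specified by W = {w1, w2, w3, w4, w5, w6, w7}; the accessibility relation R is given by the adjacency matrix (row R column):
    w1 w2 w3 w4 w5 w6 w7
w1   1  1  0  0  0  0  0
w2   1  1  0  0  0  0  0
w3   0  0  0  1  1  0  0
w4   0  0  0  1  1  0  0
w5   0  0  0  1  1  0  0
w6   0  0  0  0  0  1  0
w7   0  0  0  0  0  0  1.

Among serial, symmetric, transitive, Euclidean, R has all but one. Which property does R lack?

Serial: yes — every world has a successor (e.g. w1 R w1).
Symmetric: no — w3 R w4 but not w4 R w3.
Transitive: yes — every two-step R-path is closed by a direct edge.
Euclidean: yes — any two successors of a common world are R-related.
Only symmetric fails.

symmetric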